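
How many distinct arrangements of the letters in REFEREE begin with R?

With the first slot taken by R, it remains to arrange the other 6 letters (EFEREE).
Those 6 letters have E appearing 4 times, giving (6)!/(4!) = 30.

30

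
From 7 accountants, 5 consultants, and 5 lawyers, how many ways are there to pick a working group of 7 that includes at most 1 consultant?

5412

Split by how many consultants are chosen (0 through 1).
Sum: C(5,0)·C(12,7) + C(5,1)·C(12,6) = 792 + 4620 = 5412.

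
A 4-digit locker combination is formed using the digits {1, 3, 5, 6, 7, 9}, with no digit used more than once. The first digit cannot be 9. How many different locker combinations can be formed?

300

The first digit has 6−1 = 5 choices (anything except 9).
The remaining 3 digits are filled from the other 5 symbols without repetition: 5 × 4 × 3 = 60.
Total: 5 × 60 = 300.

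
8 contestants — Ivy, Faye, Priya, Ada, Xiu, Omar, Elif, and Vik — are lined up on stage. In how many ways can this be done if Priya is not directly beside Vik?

Of the 8! = 40320 arrangements, those with Priya and Vik adjacent number 2 × 7! = 10080 (treat the pair as a block with 2 internal orders).
Complementary counting: 40320 − 10080 = 30240.

30240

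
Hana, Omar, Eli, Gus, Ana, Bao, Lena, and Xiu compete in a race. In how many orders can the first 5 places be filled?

There are 8 choices for 1st place, 7 for 2nd, and so on down to 4 for position 5.
That gives 8 × 7 × 6 × 5 × 4 = 6720.

6720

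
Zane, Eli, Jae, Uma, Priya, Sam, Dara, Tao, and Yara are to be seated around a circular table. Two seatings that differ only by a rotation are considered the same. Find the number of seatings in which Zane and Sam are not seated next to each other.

Without the restriction there are (8)! = 40320 seatings.
Seatings with Zane beside Sam: treat them as a block with 2 internal orders, giving 2 × (7)! = 10080.
Subtracting, 40320 − 10080 = 30240.

30240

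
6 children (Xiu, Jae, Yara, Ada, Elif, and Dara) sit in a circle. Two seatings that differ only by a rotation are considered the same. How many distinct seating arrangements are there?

120

Seat Xiu anywhere (absorbing the rotational symmetry), then permute the other 5: (5)! = 120.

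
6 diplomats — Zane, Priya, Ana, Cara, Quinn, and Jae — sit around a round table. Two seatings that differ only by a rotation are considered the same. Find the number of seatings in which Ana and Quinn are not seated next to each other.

72

All circular seatings of 6 people number (5)! = 120.
Those with Ana next to Quinn: fuse the pair into one unit and seat 5 units around a circle — 2·(4)! = 48.
Subtracting, 120 − 48 = 72.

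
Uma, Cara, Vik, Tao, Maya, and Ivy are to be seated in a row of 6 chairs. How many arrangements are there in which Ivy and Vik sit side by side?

Place the 4 others and the Ivy-Vik pair as 5 objects in a line; the pair has 2 internal arrangements.
So the count is 2·(5)! = 240.

240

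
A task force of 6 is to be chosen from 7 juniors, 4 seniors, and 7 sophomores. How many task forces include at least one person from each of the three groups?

14651

Total 6-person selections from all 18: C(18,6) = 18564.
Subtract selections that omit an entire group: no juniors → C(11,6) = 462; no seniors → C(14,6) = 3003; no sophomores → C(11,6) = 462.
Add back selections omitting two groups (i.e. drawn from a single group): C(7,6) + C(4,6) + C(7,6) = 14.
By inclusion–exclusion: 18564 − 3927 + 14 = 14651.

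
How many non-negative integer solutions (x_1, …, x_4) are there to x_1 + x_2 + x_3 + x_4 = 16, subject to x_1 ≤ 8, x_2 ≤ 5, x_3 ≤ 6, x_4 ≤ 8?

253

Ignoring the caps, the number of non-negative solutions to x_1+…+x_4 = 16 is C(19,3) = 969.
Subtract solutions that violate a single cap (substitute x_i' = x_i − (cap_i+1)): x_1 ≥ 9 gives C(10,3) = 120; x_2 ≥ 6 gives C(13,3) = 286; x_3 ≥ 7 gives C(12,3) = 220; x_4 ≥ 9 gives C(10,3) = 120. Together 746.
Add back pairs where two caps are both exceeded: 4 + 1 + 0 + 20 + 4 + 1 = 30.
By inclusion–exclusion the count is 969 − 746 + 30 = 253.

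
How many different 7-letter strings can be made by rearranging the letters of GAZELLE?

The 7 letters of GAZELLE have repeats: E appearing twice and L appearing twice.
The number of distinct arrangements is 7!/(2!·2!) = 5040/4 = 1260.

1260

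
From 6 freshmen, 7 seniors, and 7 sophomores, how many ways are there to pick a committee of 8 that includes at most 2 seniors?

Split by how many seniors are chosen (0 through 2).
Sum: C(7,0)·C(13,8) + C(7,1)·C(13,7) + C(7,2)·C(13,6) = 1287 + 12012 + 36036 = 49335.

49335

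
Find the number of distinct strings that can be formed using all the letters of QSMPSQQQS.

Letter multiplicities in QSMPSQQQS: M×1, P×1, Q×4, S×3.
The number of distinct arrangements is 9!/(4!·3!) = 362880/144 = 2520.

2520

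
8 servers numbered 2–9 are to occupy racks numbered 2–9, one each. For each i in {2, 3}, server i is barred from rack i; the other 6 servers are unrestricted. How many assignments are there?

30960

Let Aᵢ (for i ∈ {2, 3}) be the placements that put server i in its forbidden rack. Any j of these fix j positions, leaving (8−j)! ways to fill the rest, and there are C(2,j) ways to pick which j.
By inclusion–exclusion, the number of valid placements is Σ_{j=0}^{2} (−1)^j C(2,j)·(8−j)!.
Computing: 40320 − 10080 + 720 = 30960.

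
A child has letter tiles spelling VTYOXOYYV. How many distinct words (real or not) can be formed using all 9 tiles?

The 9 letters of VTYOXOYYV have repeats: O appearing twice, V appearing twice, and Y appearing 3 times.
So there are 9! / (3!·2!·2!) = 15120 distinguishable arrangements.

15120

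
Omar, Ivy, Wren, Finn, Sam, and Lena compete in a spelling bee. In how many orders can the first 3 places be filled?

120

There are 6 choices for 1st place, 5 for 2nd, and 4 for 3rd.
That gives 6 × 5 × 4 = 120.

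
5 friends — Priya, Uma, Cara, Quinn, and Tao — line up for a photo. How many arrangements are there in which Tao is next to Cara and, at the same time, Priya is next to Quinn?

Treat {Tao,Cara} as one block (2 orders) and {Priya,Quinn} as another (2 orders).
That leaves 3 units to arrange: 2 × 2 × 3! = 4 × 6 = 24.

24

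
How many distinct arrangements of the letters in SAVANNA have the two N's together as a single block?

Treat the 2 copies of N as a single block. The multiset to arrange is then {NN, A, A, A, S, V}, 6 items in all.
That gives (6)!/(3!) = 120 arrangements.

120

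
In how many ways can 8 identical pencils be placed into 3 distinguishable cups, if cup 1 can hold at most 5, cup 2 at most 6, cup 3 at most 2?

15

By stars and bars, unrestricted non-negative solutions to x_1+…+x_3 = 8 number C(8+2,2) = 45.
Subtract solutions that violate a single cap (substitute x_i' = x_i − (cap_i+1)): x_1 ≥ 6 gives C(4,2) = 6; x_2 ≥ 7 gives C(3,2) = 3; x_3 ≥ 3 gives C(7,2) = 21. Together 30.
No two caps can be exceeded simultaneously, so the pair terms are all 0.
By inclusion–exclusion the count is 45 − 30 + 0 = 15.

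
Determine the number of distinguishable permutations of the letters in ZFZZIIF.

210

Letter multiplicities in ZFZZIIF: F×2, I×2, Z×3.
So there are 7! / (3!·2!·2!) = 210 distinguishable arrangements.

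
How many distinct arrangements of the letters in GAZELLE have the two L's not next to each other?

There are 7!/(2!·2!) = 1260 arrangements of GAZELLE in total.
Arrangements with the L's together: treat LL as one letter, giving (6)!/(2!) = 360.
Hence 1260 − 360 = 900.

900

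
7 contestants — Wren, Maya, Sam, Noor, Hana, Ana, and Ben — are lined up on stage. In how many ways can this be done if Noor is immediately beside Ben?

Place the 5 others and the Noor-Ben pair as 6 objects in a line; the pair has 2 internal arrangements.
That gives 2 × 6! = 2 × 720 = 1440.

1440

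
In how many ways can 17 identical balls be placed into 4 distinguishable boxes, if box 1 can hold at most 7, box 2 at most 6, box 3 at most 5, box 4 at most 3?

By stars and bars, unrestricted non-negative solutions to x_1+…+x_4 = 17 number C(17+3,3) = 1140.
Subtract solutions that violate a single cap (substitute x_i' = x_i − (cap_i+1)): x_1 ≥ 8 gives C(12,3) = 220; x_2 ≥ 7 gives C(13,3) = 286; x_3 ≥ 6 gives C(14,3) = 364; x_4 ≥ 4 gives C(16,3) = 560. Together 1430.
Add back pairs where two caps are both exceeded: 10 + 20 + 56 + 35 + 84 + 120 = 325.
Subtract triples: 0 + 0 + 0 + 1 = 1.
By inclusion–exclusion the count is 1140 − 1430 + 325 − 1 = 34.

34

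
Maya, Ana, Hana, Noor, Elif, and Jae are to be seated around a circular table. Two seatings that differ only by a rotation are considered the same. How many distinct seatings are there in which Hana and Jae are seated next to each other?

Treat {Hana, Jae} as one unit (2 internal orders) and seat the resulting 5 units around the table: (4)! circular arrangements.
So 2 × (4)! = 2 × 24 = 48.

48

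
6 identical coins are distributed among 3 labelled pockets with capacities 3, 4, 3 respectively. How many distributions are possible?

Without the upper bounds there are C(8,2) = 28 ways to split 6 among 3 pockets.
Subtract solutions that violate a single cap (substitute x_i' = x_i − (cap_i+1)): x_1 ≥ 4 gives C(4,2) = 6; x_2 ≥ 5 gives C(3,2) = 3; x_3 ≥ 4 gives C(4,2) = 6. Together 15.
No two caps can be exceeded simultaneously, so the pair terms are all 0.
By inclusion–exclusion the count is 28 − 15 + 0 = 13.

13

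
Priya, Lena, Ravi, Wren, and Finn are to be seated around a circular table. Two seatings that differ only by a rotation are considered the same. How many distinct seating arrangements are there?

Fix one person's seat to break rotational symmetry; the remaining 4 people can be arranged in (4)! = 24 ways.

24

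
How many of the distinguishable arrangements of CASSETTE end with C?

630

Fix C in the last position and arrange the remaining 7 letters.
Those 7 letters have E appearing twice, S appearing twice, and T appearing twice, giving (7)!/(2!·2!·2!) = 630.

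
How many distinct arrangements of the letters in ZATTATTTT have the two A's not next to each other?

There are 9!/(6!·2!) = 252 arrangements of ZATTATTTT in total.
If the two A's are adjacent, glue them into one block, leaving 8 items to arrange: (8)!/(6!) = 56 ways.
Subtracting, 252 − 56 = 196 arrangements keep the A's apart.

196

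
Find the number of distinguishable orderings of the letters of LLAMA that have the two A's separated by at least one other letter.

18

Total arrangements of LLAMA: 5!/(2!·2!) = 30.
If the two A's are adjacent, glue them into one block, leaving 4 items to arrange: (4)!/(2!) = 12 ways.
Subtracting, 30 − 12 = 18 arrangements keep the A's apart.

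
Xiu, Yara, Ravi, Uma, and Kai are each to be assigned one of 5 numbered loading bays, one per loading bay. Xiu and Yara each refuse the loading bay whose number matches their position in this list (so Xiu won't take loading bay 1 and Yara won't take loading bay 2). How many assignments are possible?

78

Let Aᵢ (for i ∈ {1, 2}) be the placements that put person i in their forbidden loading bay. Any j of these fix j positions, leaving (5−j)! ways to fill the rest, and there are C(2,j) ways to pick which j.
By inclusion–exclusion, the number of valid placements is Σ_{j=0}^{2} (−1)^j C(2,j)·(5−j)!.
Computing: 120 − 48 + 6 = 78.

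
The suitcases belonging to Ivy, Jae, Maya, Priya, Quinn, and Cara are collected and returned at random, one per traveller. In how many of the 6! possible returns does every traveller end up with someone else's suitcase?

265

This is the derangement count D_6: permutations of 6 items with no fixed point.
By inclusion–exclusion this is Σ_{j=0}^{6} (−1)^j C(6,j)·(6−j)!.
Computing: 720 − 720 + 360 − 120 + 30 − 6 + 1 = 265.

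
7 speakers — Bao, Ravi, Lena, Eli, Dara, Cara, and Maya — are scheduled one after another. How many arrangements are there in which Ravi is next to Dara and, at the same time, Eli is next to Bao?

Treat {Ravi,Dara} as one block (2 orders) and {Eli,Bao} as another (2 orders).
That leaves 5 units to arrange: 2 × 2 × 5! = 4 × 120 = 480.

480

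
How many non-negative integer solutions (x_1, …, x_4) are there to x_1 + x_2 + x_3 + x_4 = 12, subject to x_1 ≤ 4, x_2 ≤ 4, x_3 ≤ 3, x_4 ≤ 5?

34

By stars and bars, unrestricted non-negative solutions to x_1+…+x_4 = 12 number C(12+3,3) = 455.
Subtract solutions that violate a single cap (substitute x_i' = x_i − (cap_i+1)): x_1 ≥ 5 gives C(10,3) = 120; x_2 ≥ 5 gives C(10,3) = 120; x_3 ≥ 4 gives C(11,3) = 165; x_4 ≥ 6 gives C(9,3) = 84. Together 489.
Add back pairs where two caps are both exceeded: 10 + 20 + 4 + 20 + 4 + 10 = 68.
By inclusion–exclusion the count is 455 − 489 + 68 = 34.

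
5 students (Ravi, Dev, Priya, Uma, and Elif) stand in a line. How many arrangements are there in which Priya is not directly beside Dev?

72

Of the 5! = 120 arrangements, those with Priya and Dev adjacent number 2 × 4! = 48 (treat the pair as a block with 2 internal orders).
Complementary counting: 120 − 48 = 72.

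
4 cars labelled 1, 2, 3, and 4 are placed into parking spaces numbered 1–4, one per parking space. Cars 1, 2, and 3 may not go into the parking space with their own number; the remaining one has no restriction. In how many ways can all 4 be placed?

Let Aᵢ (for i ∈ {1, 2, 3}) be the placements that put car i in its forbidden parking space. Any j of these fix j positions, leaving (4−j)! ways to fill the rest, and there are C(3,j) ways to pick which j.
By inclusion–exclusion, the number of valid placements is Σ_{j=0}^{3} (−1)^j C(3,j)·(4−j)!.
Computing: 24 − 18 + 6 − 1 = 11.

11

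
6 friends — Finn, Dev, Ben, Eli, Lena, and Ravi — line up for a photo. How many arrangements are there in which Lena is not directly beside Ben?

480

There are 6! = 720 arrangements in all. If Lena and Ben are adjacent, merging them into one block gives 2·(5)! = 240 arrangements.
Complementary counting: 720 − 240 = 480.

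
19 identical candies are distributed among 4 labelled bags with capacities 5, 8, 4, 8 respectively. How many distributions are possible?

Without the upper bounds there are C(22,3) = 1540 ways to split 19 among 4 bags.
Subtract solutions that violate a single cap (substitute x_i' = x_i − (cap_i+1)): x_1 ≥ 6 gives C(16,3) = 560; x_2 ≥ 9 gives C(13,3) = 286; x_3 ≥ 5 gives C(17,3) = 680; x_4 ≥ 9 gives C(13,3) = 286. Together 1812.
Add back pairs where two caps are both exceeded: 35 + 165 + 35 + 56 + 4 + 56 = 351.
By inclusion–exclusion the count is 1540 − 1812 + 351 = 79.

79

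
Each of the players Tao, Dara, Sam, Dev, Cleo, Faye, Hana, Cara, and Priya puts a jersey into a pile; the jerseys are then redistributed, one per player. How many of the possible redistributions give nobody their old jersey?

133496

This is the derangement count D_9: permutations of 9 items with no fixed point.
By inclusion–exclusion this is Σ_{j=0}^{9} (−1)^j C(9,j)·(9−j)!.
Computing: 362880 − 362880 + 181440 − 60480 + 15120 − 3024 + 504 − 72 + 9 − 1 = 133496.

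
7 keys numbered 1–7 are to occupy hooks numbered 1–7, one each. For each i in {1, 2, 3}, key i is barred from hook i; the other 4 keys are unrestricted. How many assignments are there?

3216

Let Aᵢ (for i ∈ {1, 2, 3}) be the placements that put key i in its forbidden hook. Any j of these fix j positions, leaving (7−j)! ways to fill the rest, and there are C(3,j) ways to pick which j.
By inclusion–exclusion, the number of valid placements is Σ_{j=0}^{3} (−1)^j C(3,j)·(7−j)!.
Computing: 5040 − 2160 + 360 − 24 = 3216.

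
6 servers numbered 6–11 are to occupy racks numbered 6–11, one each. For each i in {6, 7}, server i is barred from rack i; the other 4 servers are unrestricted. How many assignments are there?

504

Let Aᵢ (for i ∈ {6, 7}) be the placements that put server i in its forbidden rack. Any j of these fix j positions, leaving (6−j)! ways to fill the rest, and there are C(2,j) ways to pick which j.
By inclusion–exclusion, the number of valid placements is Σ_{j=0}^{2} (−1)^j C(2,j)·(6−j)!.
Computing: 720 − 240 + 24 = 504.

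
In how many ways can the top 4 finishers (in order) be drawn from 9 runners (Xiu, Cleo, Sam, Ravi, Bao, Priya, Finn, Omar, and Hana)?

This is an ordered selection of 4 from 9: P(9,4).
That gives 9 × 8 × 7 × 6 = 3024.

3024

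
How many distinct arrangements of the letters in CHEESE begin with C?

20

Fix C in the first position and arrange the remaining 5 letters.
Those 5 letters have E appearing 3 times, giving (5)!/(3!) = 20.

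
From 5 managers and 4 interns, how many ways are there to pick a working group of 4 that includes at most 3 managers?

Split by how many managers are chosen (0 through 3).
Sum: C(5,0)·C(4,4) + C(5,1)·C(4,3) + C(5,2)·C(4,2) + C(5,3)·C(4,1) = 1 + 20 + 60 + 40 = 121.

121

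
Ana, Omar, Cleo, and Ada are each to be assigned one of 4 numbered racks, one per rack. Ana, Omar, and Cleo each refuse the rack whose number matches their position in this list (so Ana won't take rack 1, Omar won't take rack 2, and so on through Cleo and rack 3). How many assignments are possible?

Let Aᵢ (for i ∈ {1, 2, 3}) be the placements that put person i in their forbidden rack. Any j of these fix j positions, leaving (4−j)! ways to fill the rest, and there are C(3,j) ways to pick which j.
By inclusion–exclusion, the number of valid placements is Σ_{j=0}^{3} (−1)^j C(3,j)·(4−j)!.
Computing: 24 − 18 + 6 − 1 = 11.

11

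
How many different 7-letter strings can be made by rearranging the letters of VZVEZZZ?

105

Letter multiplicities in VZVEZZZ: E×1, V×2, Z×4.
So there are 7! / (4!·2!) = 105 distinguishable arrangements.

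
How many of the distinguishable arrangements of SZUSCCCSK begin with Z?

With the first slot taken by Z, it remains to arrange the other 8 letters (SUSCCCSK).
Those 8 letters have C appearing 3 times and S appearing 3 times, giving (8)!/(3!·3!) = 1120.

1120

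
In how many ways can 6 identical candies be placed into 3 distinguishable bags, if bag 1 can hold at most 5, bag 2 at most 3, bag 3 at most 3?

By stars and bars, unrestricted non-negative solutions to x_1+…+x_3 = 6 number C(6+2,2) = 28.
Subtract solutions that violate a single cap (substitute x_i' = x_i − (cap_i+1)): x_1 ≥ 6 gives C(2,2) = 1; x_2 ≥ 4 gives C(4,2) = 6; x_3 ≥ 4 gives C(4,2) = 6. Together 13.
No two caps can be exceeded simultaneously, so the pair terms are all 0.
By inclusion–exclusion the count is 28 − 13 + 0 = 15.

15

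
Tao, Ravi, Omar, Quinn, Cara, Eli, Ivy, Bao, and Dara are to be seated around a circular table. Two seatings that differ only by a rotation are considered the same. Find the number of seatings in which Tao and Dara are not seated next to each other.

30240

Without the restriction there are (8)! = 40320 seatings.
Those with Tao next to Dara: fuse the pair into one unit and seat 8 units around a circle — 2·(7)! = 10080.
Subtracting, 40320 − 10080 = 30240.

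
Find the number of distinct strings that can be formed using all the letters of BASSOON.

1260

The 7 letters of BASSOON have repeats: O appearing twice and S appearing twice.
Dividing 7! = 5040 by 2!·2! = 4 for the repeated letters gives 1260.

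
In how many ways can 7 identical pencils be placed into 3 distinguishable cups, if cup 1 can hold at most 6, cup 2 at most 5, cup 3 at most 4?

26

By stars and bars, unrestricted non-negative solutions to x_1+…+x_3 = 7 number C(7+2,2) = 36.
Subtract solutions that violate a single cap (substitute x_i' = x_i − (cap_i+1)): x_1 ≥ 7 gives C(2,2) = 1; x_2 ≥ 6 gives C(3,2) = 3; x_3 ≥ 5 gives C(4,2) = 6. Together 10.
No two caps can be exceeded simultaneously, so the pair terms are all 0.
By inclusion–exclusion the count is 36 − 10 + 0 = 26.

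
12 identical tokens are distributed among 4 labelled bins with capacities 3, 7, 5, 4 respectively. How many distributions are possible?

86

Without the upper bounds there are C(15,3) = 455 ways to split 12 among 4 bins.
Subtract solutions that violate a single cap (substitute x_i' = x_i − (cap_i+1)): x_1 ≥ 4 gives C(11,3) = 165; x_2 ≥ 8 gives C(7,3) = 35; x_3 ≥ 6 gives C(9,3) = 84; x_4 ≥ 5 gives C(10,3) = 120. Together 404.
Add back pairs where two caps are both exceeded: 1 + 10 + 20 + 0 + 0 + 4 = 35.
By inclusion–exclusion the count is 455 − 404 + 35 = 86.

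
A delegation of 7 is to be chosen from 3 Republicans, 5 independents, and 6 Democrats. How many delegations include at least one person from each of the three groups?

3058

Unrestricted: C(14,7) = 3432 ways to pick any 7 of the 14.
Subtract selections that omit an entire group: no Republicans → C(11,7) = 330; no independents → C(9,7) = 36; no Democrats → C(8,7) = 8.
Add back selections omitting two groups (i.e. drawn from a single group): C(3,7) + C(5,7) + C(6,7) = 0.
By inclusion–exclusion: 3432 − 374 + 0 = 3058.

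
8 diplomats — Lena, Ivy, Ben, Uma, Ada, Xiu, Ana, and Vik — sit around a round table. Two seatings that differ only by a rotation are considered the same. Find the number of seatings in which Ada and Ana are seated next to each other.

Glue Ada and Ana into a block (2 internal orders). Seating 7 units around a circle gives (6)! arrangements.
So 2 × (6)! = 2 × 720 = 1440.

1440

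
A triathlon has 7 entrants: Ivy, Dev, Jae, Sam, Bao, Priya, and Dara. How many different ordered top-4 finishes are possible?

840

There are 7 choices for 1st place, 6 for 2nd, and so on down to 4 for position 4.
That gives 7 × 6 × 5 × 4 = 840.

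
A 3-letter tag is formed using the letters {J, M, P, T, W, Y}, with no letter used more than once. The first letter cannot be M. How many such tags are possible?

The first letter has 6−1 = 5 choices (anything except M).
The remaining 2 letters are filled from the other 5 symbols without repetition: 5 × 4 = 20.
Total: 5 × 20 = 100.

100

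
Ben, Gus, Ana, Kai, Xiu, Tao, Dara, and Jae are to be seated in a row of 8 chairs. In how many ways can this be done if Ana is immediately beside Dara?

Place the 6 others and the Ana-Dara pair as 7 objects in a line; the pair has 2 internal arrangements.
So the count is 2·(7)! = 10080.

10080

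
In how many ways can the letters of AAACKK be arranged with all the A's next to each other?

12

Treat the 3 copies of A as a single block. The multiset to arrange is then {AAA, C, K, K}, 4 items in all.
That gives (4)!/(2!) = 12 arrangements.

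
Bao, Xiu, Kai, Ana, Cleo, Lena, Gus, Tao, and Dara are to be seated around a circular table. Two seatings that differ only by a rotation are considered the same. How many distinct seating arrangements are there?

40320

Seat Bao anywhere (absorbing the rotational symmetry), then permute the other 8: (8)! = 40320.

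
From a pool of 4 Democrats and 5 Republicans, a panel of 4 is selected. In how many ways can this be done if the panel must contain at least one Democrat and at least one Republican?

120

Total 4-person selections from all 9: C(9,4) = 126.
Subtract selections that omit an entire group: no Democrats → C(5,4) = 5; no Republicans → C(4,4) = 1.
Both groups omitted at once is impossible, so 126 − 6 = 120.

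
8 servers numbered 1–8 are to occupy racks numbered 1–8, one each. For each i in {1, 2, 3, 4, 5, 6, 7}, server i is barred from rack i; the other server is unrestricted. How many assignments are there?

16687

Let Aᵢ (for 1 ≤ i ≤ 7) be the placements that put server i in its forbidden rack. Any j of these fix j positions, leaving (8−j)! ways to fill the rest, and there are C(7,j) ways to pick which j.
By inclusion–exclusion, the number of valid placements is Σ_{j=0}^{7} (−1)^j C(7,j)·(8−j)!.
Computing: 40320 − 35280 + 15120 − 4200 + 840 − 126 + 14 − 1 = 16687.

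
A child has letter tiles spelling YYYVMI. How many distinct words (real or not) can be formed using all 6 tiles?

120

YYYVMI has 6 letters with Y appearing 3 times.
So there are 6! / (3!) = 120 distinguishable arrangements.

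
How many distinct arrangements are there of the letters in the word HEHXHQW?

The 7 letters of HEHXHQW have repeats: H appearing 3 times.
So there are 7! / (3!) = 840 distinguishable arrangements.

840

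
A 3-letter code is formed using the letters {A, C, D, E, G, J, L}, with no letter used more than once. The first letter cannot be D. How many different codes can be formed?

180

The first letter has 7−1 = 6 choices (anything except D).
The remaining 2 letters are filled from the other 6 symbols without repetition: 6 × 5 = 30.
Total: 6 × 30 = 180.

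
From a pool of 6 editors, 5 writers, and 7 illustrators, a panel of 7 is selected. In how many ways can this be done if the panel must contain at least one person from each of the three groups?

28987

With no constraint there are C(18,7) = 31824 possible selections.
Selections missing a whole group: no editors → C(12,7) = 792; no writers → C(13,7) = 1716; no illustrators → C(11,7) = 330.
Add back selections omitting two groups (i.e. drawn from a single group): C(6,7) + C(5,7) + C(7,7) = 1.
By inclusion–exclusion: 31824 − 2838 + 1 = 28987.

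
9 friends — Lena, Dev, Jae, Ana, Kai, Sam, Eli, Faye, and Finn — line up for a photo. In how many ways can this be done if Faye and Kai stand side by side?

80640

Place the 7 others and the Faye-Kai pair as 8 objects in a line; the pair has 2 internal arrangements.
That gives 2 × 8! = 2 × 40320 = 80640.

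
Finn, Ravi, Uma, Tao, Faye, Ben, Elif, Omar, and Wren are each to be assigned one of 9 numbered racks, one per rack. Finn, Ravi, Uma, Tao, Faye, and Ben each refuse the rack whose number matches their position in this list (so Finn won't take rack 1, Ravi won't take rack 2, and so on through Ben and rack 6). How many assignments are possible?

183822

Let Aᵢ (for 1 ≤ i ≤ 6) be the placements that put person i in their forbidden rack. Any j of these fix j positions, leaving (9−j)! ways to fill the rest, and there are C(6,j) ways to pick which j.
By inclusion–exclusion, the number of valid placements is Σ_{j=0}^{6} (−1)^j C(6,j)·(9−j)!.
Computing: 362880 − 241920 + 75600 − 14400 + 1800 − 144 + 6 = 183822.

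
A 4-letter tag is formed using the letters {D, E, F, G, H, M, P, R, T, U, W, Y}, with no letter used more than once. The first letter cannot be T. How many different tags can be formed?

The first letter has 12−1 = 11 choices (anything except T).
The remaining 3 letters are filled from the other 11 symbols without repetition: 11 × 10 × 9 = 990.
Total: 11 × 990 = 10890.

10890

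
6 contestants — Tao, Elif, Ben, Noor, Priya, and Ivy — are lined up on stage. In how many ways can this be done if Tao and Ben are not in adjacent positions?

There are 6! = 720 arrangements in all. If Tao and Ben are adjacent, merging them into one block gives 2·(5)! = 240 arrangements.
Complementary counting: 720 − 240 = 480.

480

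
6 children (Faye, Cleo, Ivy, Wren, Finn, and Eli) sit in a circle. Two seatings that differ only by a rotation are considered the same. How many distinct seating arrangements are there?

Seat Faye anywhere (absorbing the rotational symmetry), then permute the other 5: (5)! = 120.

120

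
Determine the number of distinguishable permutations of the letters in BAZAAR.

120

BAZAAR has 6 letters with A appearing 3 times.
So there are 6! / (3!) = 120 distinguishable arrangements.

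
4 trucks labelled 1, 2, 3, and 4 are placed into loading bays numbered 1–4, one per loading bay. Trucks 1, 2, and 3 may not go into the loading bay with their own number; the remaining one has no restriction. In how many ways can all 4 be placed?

Let Aᵢ (for i ∈ {1, 2, 3}) be the placements that put truck i in its forbidden loading bay. Any j of these fix j positions, leaving (4−j)! ways to fill the rest, and there are C(3,j) ways to pick which j.
By inclusion–exclusion, the number of valid placements is Σ_{j=0}^{3} (−1)^j C(3,j)·(4−j)!.
Computing: 24 − 18 + 6 − 1 = 11.

11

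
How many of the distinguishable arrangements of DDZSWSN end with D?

Fix D in the last position and arrange the remaining 6 letters.
Those 6 letters have S appearing twice, giving (6)!/(2!) = 360.

360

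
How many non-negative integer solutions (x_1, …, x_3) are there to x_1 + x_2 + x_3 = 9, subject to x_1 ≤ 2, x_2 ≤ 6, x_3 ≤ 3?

6

By stars and bars, unrestricted non-negative solutions to x_1+…+x_3 = 9 number C(9+2,2) = 55.
Subtract solutions that violate a single cap (substitute x_i' = x_i − (cap_i+1)): x_1 ≥ 3 gives C(8,2) = 28; x_2 ≥ 7 gives C(4,2) = 6; x_3 ≥ 4 gives C(7,2) = 21. Together 55.
Add back pairs where two caps are both exceeded: 0 + 6 + 0 = 6.
By inclusion–exclusion the count is 55 − 55 + 6 = 6.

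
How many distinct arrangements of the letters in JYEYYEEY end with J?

35

Fix J in the last position and arrange the remaining 7 letters.
Those 7 letters have E appearing 3 times and Y appearing 4 times, giving (7)!/(4!·3!) = 35.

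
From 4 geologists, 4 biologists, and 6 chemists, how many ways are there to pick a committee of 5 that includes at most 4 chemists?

1996

Split by how many chemists are chosen (0 through 4).
Sum: C(6,0)·C(8,5) + C(6,1)·C(8,4) + C(6,2)·C(8,3) + C(6,3)·C(8,2) + C(6,4)·C(8,1) = 56 + 420 + 840 + 560 + 120 = 1996.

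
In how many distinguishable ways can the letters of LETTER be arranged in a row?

180

LETTER has 6 letters with E appearing twice and T appearing twice.
Dividing 6! = 720 by 2!·2! = 4 for the repeated letters gives 180.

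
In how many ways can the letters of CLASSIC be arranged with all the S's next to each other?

360

Treat the 2 copies of S as a single block. The multiset to arrange is then {SS, A, C, C, I, L}, 6 items in all.
That gives (6)!/(2!) = 360 arrangements.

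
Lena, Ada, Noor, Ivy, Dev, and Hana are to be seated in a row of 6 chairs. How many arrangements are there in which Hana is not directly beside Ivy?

480

There are 6! = 720 arrangements in all. If Hana and Ivy are adjacent, merging them into one block gives 2·(5)! = 240 arrangements.
So 720 − 240 = 480 arrangements keep them apart.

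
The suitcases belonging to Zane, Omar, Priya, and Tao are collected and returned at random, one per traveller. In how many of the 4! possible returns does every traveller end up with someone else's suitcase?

9

Count assignments avoiding every fixed point. For any j of the 4 travellers fixed to their own suitcase, the other 4−j can be arranged in (4−j)! ways.
By inclusion–exclusion this is Σ_{j=0}^{4} (−1)^j C(4,j)·(4−j)!.
Computing: 24 − 24 + 12 − 4 + 1 = 9.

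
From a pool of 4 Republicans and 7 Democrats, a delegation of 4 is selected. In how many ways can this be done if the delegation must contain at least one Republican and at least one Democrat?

With no constraint there are C(11,4) = 330 possible selections.
Selections missing a whole group: no Republicans → C(7,4) = 35; no Democrats → C(4,4) = 1.
Both groups omitted at once is impossible, so 330 − 36 = 294.

294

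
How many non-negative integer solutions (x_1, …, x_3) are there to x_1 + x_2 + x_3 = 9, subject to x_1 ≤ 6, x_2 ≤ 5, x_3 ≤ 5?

Without the upper bounds there are C(11,2) = 55 ways to split 9 among 3 variables.
Subtract solutions that violate a single cap (substitute x_i' = x_i − (cap_i+1)): x_1 ≥ 7 gives C(4,2) = 6; x_2 ≥ 6 gives C(5,2) = 10; x_3 ≥ 6 gives C(5,2) = 10. Together 26.
No two caps can be exceeded simultaneously, so the pair terms are all 0.
By inclusion–exclusion the count is 55 − 26 + 0 = 29.

29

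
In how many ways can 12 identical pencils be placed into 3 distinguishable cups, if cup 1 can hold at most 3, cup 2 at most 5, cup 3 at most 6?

6

Without the upper bounds there are C(14,2) = 91 ways to split 12 among 3 cups.
Subtract solutions that violate a single cap (substitute x_i' = x_i − (cap_i+1)): x_1 ≥ 4 gives C(10,2) = 45; x_2 ≥ 6 gives C(8,2) = 28; x_3 ≥ 7 gives C(7,2) = 21. Together 94.
Add back pairs where two caps are both exceeded: 6 + 3 + 0 = 9.
By inclusion–exclusion the count is 91 − 94 + 9 = 6.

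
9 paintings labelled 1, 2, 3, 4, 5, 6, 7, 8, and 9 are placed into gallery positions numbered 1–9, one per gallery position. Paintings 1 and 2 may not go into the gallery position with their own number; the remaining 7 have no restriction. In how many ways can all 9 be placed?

287280

Let Aᵢ (for i ∈ {1, 2}) be the placements that put painting i in its forbidden gallery position. Any j of these fix j positions, leaving (9−j)! ways to fill the rest, and there are C(2,j) ways to pick which j.
By inclusion–exclusion, the number of valid placements is Σ_{j=0}^{2} (−1)^j C(2,j)·(9−j)!.
Computing: 362880 − 80640 + 5040 = 287280.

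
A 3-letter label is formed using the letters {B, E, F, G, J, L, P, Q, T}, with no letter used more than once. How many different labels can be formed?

504

With no repetition, fill the 3 letters in order: 9 choices, then 8, down to 7.
9 × 8 × 7 = 504.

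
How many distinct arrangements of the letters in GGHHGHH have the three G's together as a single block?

5

Treat the 3 copies of G as a single block. The multiset to arrange is then {GGG, H, H, H, H}, 5 items in all.
That gives (5)!/(4!) = 5 arrangements.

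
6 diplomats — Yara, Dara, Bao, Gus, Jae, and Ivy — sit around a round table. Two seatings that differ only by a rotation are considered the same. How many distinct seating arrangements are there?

120

Seat Yara anywhere (absorbing the rotational symmetry), then permute the other 5: (5)! = 120.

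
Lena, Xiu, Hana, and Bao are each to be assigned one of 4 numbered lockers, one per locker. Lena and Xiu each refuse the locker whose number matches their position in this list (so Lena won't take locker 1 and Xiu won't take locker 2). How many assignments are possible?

Let Aᵢ (for i ∈ {1, 2}) be the placements that put person i in their forbidden locker. Any j of these fix j positions, leaving (4−j)! ways to fill the rest, and there are C(2,j) ways to pick which j.
By inclusion–exclusion, the number of valid placements is Σ_{j=0}^{2} (−1)^j C(2,j)·(4−j)!.
Computing: 24 − 12 + 2 = 14.

14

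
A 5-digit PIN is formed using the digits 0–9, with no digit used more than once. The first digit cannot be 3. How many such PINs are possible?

The first digit has 10−1 = 9 choices (anything except 3).
The remaining 4 digits are filled from the other 9 symbols without repetition: 9 × 8 × 7 × 6 = 3024.
Total: 9 × 3024 = 27216.

27216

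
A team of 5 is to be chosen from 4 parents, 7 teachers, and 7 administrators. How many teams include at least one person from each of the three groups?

With no constraint there are C(18,5) = 8568 possible selections.
Selections missing a whole group: no parents → C(14,5) = 2002; no teachers → C(11,5) = 462; no administrators → C(11,5) = 462.
Add back selections omitting two groups (i.e. drawn from a single group): C(4,5) + C(7,5) + C(7,5) = 42.
By inclusion–exclusion: 8568 − 2926 + 42 = 5684.

5684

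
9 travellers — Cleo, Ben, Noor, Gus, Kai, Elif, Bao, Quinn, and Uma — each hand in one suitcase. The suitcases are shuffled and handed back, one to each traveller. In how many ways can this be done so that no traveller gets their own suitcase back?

This is the derangement count D_9: permutations of 9 items with no fixed point.
By inclusion–exclusion this is Σ_{j=0}^{9} (−1)^j C(9,j)·(9−j)!.
Computing: 362880 − 362880 + 181440 − 60480 + 15120 − 3024 + 504 − 72 + 9 − 1 = 133496.

133496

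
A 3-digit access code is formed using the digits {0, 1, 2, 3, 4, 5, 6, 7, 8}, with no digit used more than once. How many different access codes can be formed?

504

This is a permutation of 3 out of 9: P(9,3) = 9!/6!.
That product is 9 × 8 × 7 = 504.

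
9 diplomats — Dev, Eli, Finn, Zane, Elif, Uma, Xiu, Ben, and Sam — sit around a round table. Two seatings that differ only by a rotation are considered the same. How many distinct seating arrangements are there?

40320

Around a circle, 9 distinct people have 9!/9 = (8)! = 40320 rotationally distinct seatings.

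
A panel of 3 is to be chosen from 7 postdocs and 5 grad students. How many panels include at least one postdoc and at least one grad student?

Total 3-person selections from all 12: C(12,3) = 220.
Subtract selections that omit an entire group: no postdocs → C(5,3) = 10; no grad students → C(7,3) = 35.
Both groups omitted at once is impossible, so 220 − 45 = 175.

175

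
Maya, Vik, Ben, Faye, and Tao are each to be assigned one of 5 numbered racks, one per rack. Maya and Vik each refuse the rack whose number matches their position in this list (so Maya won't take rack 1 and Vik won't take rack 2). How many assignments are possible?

Let Aᵢ (for i ∈ {1, 2}) be the placements that put person i in their forbidden rack. Any j of these fix j positions, leaving (5−j)! ways to fill the rest, and there are C(2,j) ways to pick which j.
By inclusion–exclusion, the number of valid placements is Σ_{j=0}^{2} (−1)^j C(2,j)·(5−j)!.
Computing: 120 − 48 + 6 = 78.

78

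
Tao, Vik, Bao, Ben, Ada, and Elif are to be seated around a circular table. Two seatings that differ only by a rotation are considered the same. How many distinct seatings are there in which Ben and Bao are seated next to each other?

Glue Ben and Bao into a block (2 internal orders). Seating 5 units around a circle gives (4)! arrangements.
So 2 × (4)! = 2 × 24 = 48.

48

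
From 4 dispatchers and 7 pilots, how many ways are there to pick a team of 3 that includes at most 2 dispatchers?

Split by how many dispatchers are chosen (0 through 2).
Sum: C(4,0)·C(7,3) + C(4,1)·C(7,2) + C(4,2)·C(7,1) = 35 + 84 + 42 = 161.

161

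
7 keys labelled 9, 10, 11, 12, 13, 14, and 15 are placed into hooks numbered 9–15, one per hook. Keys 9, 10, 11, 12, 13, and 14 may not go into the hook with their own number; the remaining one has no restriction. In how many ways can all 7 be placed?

2119

Let Aᵢ (for 9 ≤ i ≤ 14) be the placements that put key i in its forbidden hook. Any j of these fix j positions, leaving (7−j)! ways to fill the rest, and there are C(6,j) ways to pick which j.
By inclusion–exclusion, the number of valid placements is Σ_{j=0}^{6} (−1)^j C(6,j)·(7−j)!.
Computing: 5040 − 4320 + 1800 − 480 + 90 − 12 + 1 = 2119.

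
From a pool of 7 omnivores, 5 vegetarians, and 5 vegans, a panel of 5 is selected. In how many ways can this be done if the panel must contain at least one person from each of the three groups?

4375

Total 5-person selections from all 17: C(17,5) = 6188.
Subtract selections that omit an entire group: no omnivores → C(10,5) = 252; no vegetarians → C(12,5) = 792; no vegans → C(12,5) = 792.
Add back selections omitting two groups (i.e. drawn from a single group): C(7,5) + C(5,5) + C(5,5) = 23.
By inclusion–exclusion: 6188 − 1836 + 23 = 4375.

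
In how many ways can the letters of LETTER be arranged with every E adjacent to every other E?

Treat the 2 copies of E as a single block. The multiset to arrange is then {EE, L, R, T, T}, 5 items in all.
That gives (5)!/(2!) = 60 arrangements.

60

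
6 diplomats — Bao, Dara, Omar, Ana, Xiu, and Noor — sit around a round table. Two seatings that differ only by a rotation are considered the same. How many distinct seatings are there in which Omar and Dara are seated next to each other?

Glue Omar and Dara into a block (2 internal orders). Seating 5 units around a circle gives (4)! arrangements.
So 2 × (4)! = 2 × 24 = 48.

48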